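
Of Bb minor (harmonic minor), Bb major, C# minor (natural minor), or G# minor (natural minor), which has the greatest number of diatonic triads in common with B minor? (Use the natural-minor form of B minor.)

Triads of B minor (natural minor): Bm (i), C#dim (ii°), D (III), Em (iv), F#m (v), G (VI), A (VII).
Bb minor (harmonic minor) shares 0: none.
Bb major shares 0: none.
C# minor (natural minor) shares 2: F#m, A.
G# minor (natural minor) shares 0: none.
The most common triads (2) are shared with C# minor.

C# minor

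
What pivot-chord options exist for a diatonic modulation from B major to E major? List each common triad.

B, C#m, E, G#m

Triads in B major: B major (I), C# minor (ii), D# minor (iii), E major (IV), F# major (V), G# minor (vi), A# diminished (vii°).
Triads in E major: E major (I), F# minor (ii), G# minor (iii), A major (IV), B major (V), C# minor (vi), D# diminished (vii°).
Shared triads with their functions: B major (I in B major, V in E major); C# minor (ii in B major, vi in E major); E major (IV in B major, I in E major); G# minor (vi in B major, iii in E major).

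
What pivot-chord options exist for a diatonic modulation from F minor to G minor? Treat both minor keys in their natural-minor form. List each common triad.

Cm, Eb

Triads in F minor (natural minor): Fm (i), Gdim (ii°), Ab (III), Bbm (iv), Cm (v), Db (VI), Eb (VII).
Triads in G minor (natural minor): Gm (i), Adim (ii°), Bb (III), Cm (iv), Dm (v), Eb (VI), F (VII).
Shared triads with their functions: Cm (v in F minor, iv in G minor); Eb (VII in F minor, VI in G minor).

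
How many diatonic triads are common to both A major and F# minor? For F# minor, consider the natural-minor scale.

Diatonic triads of A major: A (I), Bm (ii), C#m (iii), D (IV), E (V), F#m (vi), G#dim (vii°).
Diatonic triads of F# minor (natural minor): F#m (i), G#dim (ii°), A (III), Bm (iv), C#m (v), D (VI), E (VII).
Matching root and quality in both lists: A, Bm, C#m, D, E, F#m, G#dim.
That gives 7 common triads.

7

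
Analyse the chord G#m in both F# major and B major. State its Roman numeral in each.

The scale of F# major is F# G# A# B C# D# E#; G# is degree 2, and the triad built there (G#-B-D#) is minor, so it is ii.
The scale of B major is B C# D# E F# G# A#; G# is degree 6, and the triad built there (G#-B-D#) is minor, so it is vi.

ii in F# major; vi in B major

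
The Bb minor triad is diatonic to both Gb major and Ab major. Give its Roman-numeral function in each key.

iii in Gb major; ii in Ab major

The scale of Gb major is Gb Ab Bb Cb Db Eb F; Bb is degree 3, and the triad built there (Bb-Db-F) is minor, so it is iii.
The scale of Ab major is Ab Bb C Db Eb F G; Bb is degree 2, and the triad built there (Bb-Db-F) is minor, so it is ii.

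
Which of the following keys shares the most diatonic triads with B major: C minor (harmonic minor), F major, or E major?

Triads of B major: B (I), C♯m (ii), D♯m (iii), E (IV), F♯ (V), G♯m (vi), A♯dim (vii°).
C minor (harmonic minor) shares 0: none.
F major shares 0: none.
E major shares 4: B, C♯m, E, G♯m.
The most common triads (4) are shared with E major.

E major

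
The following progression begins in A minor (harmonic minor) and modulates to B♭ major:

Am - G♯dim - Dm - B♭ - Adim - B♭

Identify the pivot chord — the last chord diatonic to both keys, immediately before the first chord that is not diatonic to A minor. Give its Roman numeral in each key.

Dm — iv in A minor, iii in B♭ major

Chords diatonic to A minor: Am, Bdim, Caug, Dm, E, F, G♯dim.
Reading the progression, the first chord not in that set is B♭, so the modulation leaves A minor there.
The chord immediately before B♭ is Dm, which is diatonic to both keys: iv in A minor and iii in B♭ major.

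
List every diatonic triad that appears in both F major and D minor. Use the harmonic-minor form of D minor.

Triads in F major: F (I), Gm (ii), Am (iii), Bb (IV), C (V), Dm (vi), Edim (vii°).
Triads in D minor (harmonic minor): Dm (i), Edim (ii°), Faug (III+), Gm (iv), A (V), Bb (VI), C#dim (vii°).
Shared triads with their functions: Gm (ii in F major, iv in D minor); Bb (IV in F major, VI in D minor); Dm (vi in F major, i in D minor); Edim (vii° in F major, ii° in D minor).

Gm, Bb, Dm, Edim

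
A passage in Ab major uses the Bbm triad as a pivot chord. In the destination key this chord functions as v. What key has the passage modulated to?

Eb minor

The numeral v denotes a minor triad on scale degree 5. With Bb on degree 5, the tonic of the new key is Eb.
Degree 5 carries a minor triad in natural-minor keys, so the destination is Eb minor.
Check: the diatonic triads of Eb minor (natural minor) are Ebm (i), Fdim (ii°), Gb (III), Abm (iv), Bbm (v), Cb (VI), Db (VII) — Bbm is indeed v.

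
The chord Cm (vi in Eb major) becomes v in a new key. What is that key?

The numeral v denotes a minor triad on scale degree 5. With C on degree 5, the tonic of the new key is F.
Degree 5 carries a minor triad in natural-minor keys, so the destination is F minor.
Check: the diatonic triads of F minor (natural minor) are Fm (i), Gdim (ii°), Ab (III), Bbm (iv), Cm (v), Db (VI), Eb (VII) — Cm is indeed v.

F minor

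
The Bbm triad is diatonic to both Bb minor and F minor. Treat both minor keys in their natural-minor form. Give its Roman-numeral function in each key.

The scale of Bb minor (natural minor) is Bb C Db Eb F Gb Ab; Bb is degree 1, and the triad built there (Bb-Db-F) is minor, so it is i.
The scale of F minor (natural minor) is F G Ab Bb C Db Eb; Bb is degree 4, and the triad built there (Bb-Db-F) is minor, so it is iv.

i in Bb minor; iv in F minor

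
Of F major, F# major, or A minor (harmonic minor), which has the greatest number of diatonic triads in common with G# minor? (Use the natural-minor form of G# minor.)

Triads of G# minor (natural minor): G#m (i), A#dim (ii°), B (III), C#m (iv), D#m (v), E (VI), F# (VII).
F major shares 0: none.
F# major shares 4: G#m, B, D#m, F#.
A minor (harmonic minor) shares 1: E.
The most common triads (4) are shared with F# major.

F# major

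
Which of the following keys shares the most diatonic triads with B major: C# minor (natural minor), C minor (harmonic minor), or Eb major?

Triads of B major: B (I), C#m (ii), D#m (iii), E (IV), F# (V), G#m (vi), A#dim (vii°).
C# minor (natural minor) shares 4: B, C#m, E, G#m.
C minor (harmonic minor) shares 0: none.
Eb major shares 0: none.
The most common triads (4) are shared with C# minor.

C# minor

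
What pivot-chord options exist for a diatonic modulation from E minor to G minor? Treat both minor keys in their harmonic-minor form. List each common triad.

Triads in E minor (harmonic minor): Em (i), F#dim (ii°), Gaug (III+), Am (iv), B (V), C (VI), D#dim (vii°).
Triads in G minor (harmonic minor): Gm (i), Adim (ii°), Bbaug (III+), Cm (iv), D (V), Eb (VI), F#dim (vii°).
Shared triads with their functions: F#dim (ii° in E minor, vii° in G minor).

F#dim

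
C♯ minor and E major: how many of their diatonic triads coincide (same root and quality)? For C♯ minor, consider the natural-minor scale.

7

Diatonic triads of C♯ minor (natural minor): C♯m (i), D♯dim (ii°), E (III), F♯m (iv), G♯m (v), A (VI), B (VII).
Diatonic triads of E major: E (I), F♯m (ii), G♯m (iii), A (IV), B (V), C♯m (vi), D♯dim (vii°).
Matching root and quality in both lists: C♯m, D♯dim, E, F♯m, G♯m, A, B.
That gives 7 common triads.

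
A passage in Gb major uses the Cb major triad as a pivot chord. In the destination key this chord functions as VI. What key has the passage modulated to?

The numeral VI denotes a major triad on scale degree 6. With Cb on degree 6, the tonic of the new key is Eb.
Degree 6 carries a major triad in minor keys, so the destination is Eb minor.
Check: the diatonic triads of Eb minor (natural minor) are Ebm (i), Fdim (ii°), Gb (III), Abm (iv), Bbm (v), Cb (VI), Db (VII) — Cb major is indeed VI.

Eb minor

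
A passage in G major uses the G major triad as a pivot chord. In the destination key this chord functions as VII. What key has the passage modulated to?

The numeral VII denotes a major triad on scale degree 7. With G on degree 7, the tonic of the new key is A.
Degree 7 carries a major triad in natural-minor keys, so the destination is A minor.
Check: the diatonic triads of A minor (natural minor) are Am (i), Bdim (ii°), C (III), Dm (iv), Em (v), F (VI), G (VII) — G major is indeed VII.

A minor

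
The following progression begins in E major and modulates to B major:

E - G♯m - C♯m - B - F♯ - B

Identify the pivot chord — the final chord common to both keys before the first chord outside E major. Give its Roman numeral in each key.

Chords diatonic to E major: E, F♯m, G♯m, A, B, C♯m, D♯dim.
Reading the progression, the first chord not in that set is F♯, so the modulation leaves E major there.
The chord immediately before F♯ is B, which is diatonic to both keys: V in E major and I in B major.

B — V in E major, I in B major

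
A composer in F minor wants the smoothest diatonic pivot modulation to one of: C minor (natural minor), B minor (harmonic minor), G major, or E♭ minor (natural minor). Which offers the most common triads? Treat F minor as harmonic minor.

E♭ minor

Triads of F minor (harmonic minor): F minor (i), G diminished (ii°), A♭ augmented (III+), B♭ minor (iv), C major (V), D♭ major (VI), E diminished (vii°).
C minor (natural minor) shares 1: Fm.
B minor (harmonic minor) shares 0: none.
G major shares 1: C.
E♭ minor (natural minor) shares 2: B♭m, D♭.
The most common triads (2) are shared with E♭ minor.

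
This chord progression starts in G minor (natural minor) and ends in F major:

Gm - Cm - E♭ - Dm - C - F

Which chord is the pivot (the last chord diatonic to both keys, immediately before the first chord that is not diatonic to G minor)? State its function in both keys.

Dm — v in G minor, vi in F major

Chords diatonic to G minor: Gm, Adim, B♭, Cm, Dm, E♭, F.
Reading the progression, the first chord not in that set is C, so the modulation leaves G minor there.
The chord immediately before C is Dm, which is diatonic to both keys: v in G minor and vi in F major.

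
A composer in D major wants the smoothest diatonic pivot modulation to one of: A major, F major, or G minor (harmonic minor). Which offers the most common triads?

A major

Triads of D major: D major (I), E minor (ii), F♯ minor (iii), G major (IV), A major (V), B minor (vi), C♯ diminished (vii°).
A major shares 4: D, F♯m, A, Bm.
F major shares 0: none.
G minor (harmonic minor) shares 1: D.
The most common triads (4) are shared with A major.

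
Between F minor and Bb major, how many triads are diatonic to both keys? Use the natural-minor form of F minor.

Diatonic triads of F minor (natural minor): Fm (i), Gdim (ii°), Ab (III), Bbm (iv), Cm (v), Db (VI), Eb (VII).
Diatonic triads of Bb major: Bb (I), Cm (ii), Dm (iii), Eb (IV), F (V), Gm (vi), Adim (vii°).
Matching root and quality in both lists: Cm, Eb.
That gives 2 common triads.

2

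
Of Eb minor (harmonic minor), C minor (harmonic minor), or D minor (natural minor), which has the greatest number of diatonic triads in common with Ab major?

Triads of Ab major: Ab (I), Bbm (ii), Cm (iii), Db (IV), Eb (V), Fm (vi), Gdim (vii°).
Eb minor (harmonic minor) shares 0: none.
C minor (harmonic minor) shares 3: Ab, Cm, Fm.
D minor (natural minor) shares 0: none.
The most common triads (3) are shared with C minor.

C minor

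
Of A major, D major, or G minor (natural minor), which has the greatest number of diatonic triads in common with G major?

Triads of G major: G (I), Am (ii), Bm (iii), C (IV), D (V), Em (vi), F♯dim (vii°).
A major shares 2: Bm, D.
D major shares 4: G, Bm, D, Em.
G minor (natural minor) shares 0: none.
The most common triads (4) are shared with D major.

D major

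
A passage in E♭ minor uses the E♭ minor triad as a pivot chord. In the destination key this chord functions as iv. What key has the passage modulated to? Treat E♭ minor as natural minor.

The numeral iv denotes a minor triad on scale degree 4. With E♭ on degree 4, the tonic of the new key is B♭.
Degree 4 carries a minor triad in minor keys, so the destination is B♭ minor.
Check: the diatonic triads of B♭ minor (natural minor) are B♭m (i), Cdim (ii°), D♭ (III), E♭m (iv), Fm (v), G♭ (VI), A♭ (VII) — E♭ minor is indeed iv.

B♭ minor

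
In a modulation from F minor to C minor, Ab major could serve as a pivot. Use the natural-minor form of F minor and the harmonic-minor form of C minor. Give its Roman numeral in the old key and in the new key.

The scale of F minor (natural minor) is F G Ab Bb C Db Eb; Ab is degree 3, and the triad built there (Ab-C-Eb) is major, so it is III.
The scale of C minor (harmonic minor) is C D Eb F G Ab B; Ab is degree 6, and the triad built there (Ab-C-Eb) is major, so it is VI.

III in F minor; VI in C minor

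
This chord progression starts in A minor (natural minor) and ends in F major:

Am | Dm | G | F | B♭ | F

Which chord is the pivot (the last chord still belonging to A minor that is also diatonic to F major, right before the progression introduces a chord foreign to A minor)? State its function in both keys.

F — VI in A minor, I in F major

Chords diatonic to A minor: Am, Bdim, C, Dm, Em, F, G.
Reading the progression, the first chord not in that set is B♭, so the modulation leaves A minor there.
The chord immediately before B♭ is F, which is diatonic to both keys: VI in A minor and I in F major.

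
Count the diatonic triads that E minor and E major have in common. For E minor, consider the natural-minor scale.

0

Diatonic triads of E minor (natural minor): Em (i), F♯dim (ii°), G (III), Am (iv), Bm (v), C (VI), D (VII).
Diatonic triads of E major: E (I), F♯m (ii), G♯m (iii), A (IV), B (V), C♯m (vi), D♯dim (vii°).
No triad has the same root and quality in both keys.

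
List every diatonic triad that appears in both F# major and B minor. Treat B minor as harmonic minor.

F#

Triads in F# major: F# major (I), G# minor (ii), A# minor (iii), B major (IV), C# major (V), D# minor (vi), E# diminished (vii°).
Triads in B minor (harmonic minor): B minor (i), C# diminished (ii°), D augmented (III+), E minor (iv), F# major (V), G major (VI), A# diminished (vii°).
Shared triads with their functions: F# major (I in F# major, V in B minor).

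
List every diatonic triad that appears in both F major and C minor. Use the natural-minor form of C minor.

Triads in F major: F (I), Gm (ii), Am (iii), Bb (IV), C (V), Dm (vi), Edim (vii°).
Triads in C minor (natural minor): Cm (i), Ddim (ii°), Eb (III), Fm (iv), Gm (v), Ab (VI), Bb (VII).
Shared triads with their functions: Gm (ii in F major, v in C minor); Bb (IV in F major, VII in C minor).

Gm, Bb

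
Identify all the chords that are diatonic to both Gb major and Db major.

Triads in Gb major: Gb major (I), Ab minor (ii), Bb minor (iii), Cb major (IV), Db major (V), Eb minor (vi), F diminished (vii°).
Triads in Db major: Db major (I), Eb minor (ii), F minor (iii), Gb major (IV), Ab major (V), Bb minor (vi), C diminished (vii°).
Shared triads with their functions: Gb major (I in Gb major, IV in Db major); Bb minor (iii in Gb major, vi in Db major); Db major (V in Gb major, I in Db major); Eb minor (vi in Gb major, ii in Db major).

Gb, Bbm, Db, Ebm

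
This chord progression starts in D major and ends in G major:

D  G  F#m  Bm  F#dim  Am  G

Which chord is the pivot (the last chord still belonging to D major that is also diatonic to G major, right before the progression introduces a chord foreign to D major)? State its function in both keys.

Bm — vi in D major, iii in G major

Chords diatonic to D major: D, Em, F#m, G, A, Bm, C#dim.
Reading the progression, the first chord not in that set is F#dim, so the modulation leaves D major there.
The chord immediately before F#dim is Bm, which is diatonic to both keys: vi in D major and iii in G major.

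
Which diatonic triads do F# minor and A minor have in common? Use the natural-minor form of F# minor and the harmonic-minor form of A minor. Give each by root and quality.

G#dim, E

Triads in F# minor (natural minor): F#m (i), G#dim (ii°), A (III), Bm (iv), C#m (v), D (VI), E (VII).
Triads in A minor (harmonic minor): Am (i), Bdim (ii°), Caug (III+), Dm (iv), E (V), F (VI), G#dim (vii°).
Shared triads with their functions: G#dim (ii° in F# minor, vii° in A minor); E (VII in F# minor, V in A minor).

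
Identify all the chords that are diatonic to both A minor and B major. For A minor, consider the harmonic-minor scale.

Triads in A minor (harmonic minor): Am (i), Bdim (ii°), Caug (III+), Dm (iv), E (V), F (VI), G#dim (vii°).
Triads in B major: B (I), C#m (ii), D#m (iii), E (IV), F# (V), G#m (vi), A#dim (vii°).
Shared triads with their functions: E (V in A minor, IV in B major).

E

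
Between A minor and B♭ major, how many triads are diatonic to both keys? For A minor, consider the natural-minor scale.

2

Diatonic triads of A minor (natural minor): A minor (i), B diminished (ii°), C major (III), D minor (iv), E minor (v), F major (VI), G major (VII).
Diatonic triads of B♭ major: B♭ major (I), C minor (ii), D minor (iii), E♭ major (IV), F major (V), G minor (vi), A diminished (vii°).
Matching root and quality in both lists: D minor, F major.
That gives 2 common triads.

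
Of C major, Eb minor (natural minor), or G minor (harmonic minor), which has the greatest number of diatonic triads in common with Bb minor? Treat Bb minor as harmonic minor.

Triads of Bb minor (harmonic minor): Bbm (i), Cdim (ii°), Dbaug (III+), Ebm (iv), F (V), Gb (VI), Adim (vii°).
C major shares 1: F.
Eb minor (natural minor) shares 3: Bbm, Ebm, Gb.
G minor (harmonic minor) shares 1: Adim.
The most common triads (3) are shared with Eb minor.

Eb minor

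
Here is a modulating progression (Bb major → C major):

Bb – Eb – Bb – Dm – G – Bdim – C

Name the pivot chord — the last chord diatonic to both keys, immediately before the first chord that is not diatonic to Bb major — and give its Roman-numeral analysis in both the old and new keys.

Dm — iii in Bb major, ii in C major

Chords diatonic to Bb major: Bb, Cm, Dm, Eb, F, Gm, Adim.
Reading the progression, the first chord not in that set is G, so the modulation leaves Bb major there.
The chord immediately before G is Dm, which is diatonic to both keys: iii in Bb major and ii in C major.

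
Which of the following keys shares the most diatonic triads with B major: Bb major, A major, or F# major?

Triads of B major: B (I), C#m (ii), D#m (iii), E (IV), F# (V), G#m (vi), A#dim (vii°).
Bb major shares 0: none.
A major shares 2: C#m, E.
F# major shares 4: B, D#m, F#, G#m.
The most common triads (4) are shared with F# major.

F# major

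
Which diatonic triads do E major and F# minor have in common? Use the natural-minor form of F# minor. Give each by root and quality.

E, F#m, A, C#m

Triads in E major: E major (I), F# minor (ii), G# minor (iii), A major (IV), B major (V), C# minor (vi), D# diminished (vii°).
Triads in F# minor (natural minor): F# minor (i), G# diminished (ii°), A major (III), B minor (iv), C# minor (v), D major (VI), E major (VII).
Shared triads with their functions: E major (I in E major, VII in F# minor); F# minor (ii in E major, i in F# minor); A major (IV in E major, III in F# minor); C# minor (vi in E major, v in F# minor).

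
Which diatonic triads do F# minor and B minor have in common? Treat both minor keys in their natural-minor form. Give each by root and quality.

F#m, A, Bm, D

Triads in F# minor (natural minor): F#m (i), G#dim (ii°), A (III), Bm (iv), C#m (v), D (VI), E (VII).
Triads in B minor (natural minor): Bm (i), C#dim (ii°), D (III), Em (iv), F#m (v), G (VI), A (VII).
Shared triads with their functions: F#m (i in F# minor, v in B minor); A (III in F# minor, VII in B minor); Bm (iv in F# minor, i in B minor); D (VI in F# minor, III in B minor).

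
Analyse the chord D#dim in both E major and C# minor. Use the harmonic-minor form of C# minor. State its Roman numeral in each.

The scale of E major is E F# G# A B C# D#; D# is degree 7, and the triad built there (D#-F#-A) is diminished, so it is vii°.
The scale of C# minor (harmonic minor) is C# D# E F# G# A B#; D# is degree 2, and the triad built there (D#-F#-A) is diminished, so it is ii°.

vii° in E major; ii° in C# minor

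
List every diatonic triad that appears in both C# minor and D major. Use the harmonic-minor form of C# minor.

F#m, A

Triads in C# minor (harmonic minor): C#m (i), D#dim (ii°), Eaug (III+), F#m (iv), G# (V), A (VI), B#dim (vii°).
Triads in D major: D (I), Em (ii), F#m (iii), G (IV), A (V), Bm (vi), C#dim (vii°).
Shared triads with their functions: F#m (iv in C# minor, iii in D major); A (VI in C# minor, V in D major).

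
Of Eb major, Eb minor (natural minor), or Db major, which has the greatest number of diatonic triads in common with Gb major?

Triads of Gb major: Gb major (I), Ab minor (ii), Bb minor (iii), Cb major (IV), Db major (V), Eb minor (vi), F diminished (vii°).
Eb major shares 0: none.
Eb minor (natural minor) shares 7: Gb, Abm, Bbm, Cb, Db, Ebm, Fdim.
Db major shares 4: Gb, Bbm, Db, Ebm.
The most common triads (7) are shared with Eb minor.

Eb minor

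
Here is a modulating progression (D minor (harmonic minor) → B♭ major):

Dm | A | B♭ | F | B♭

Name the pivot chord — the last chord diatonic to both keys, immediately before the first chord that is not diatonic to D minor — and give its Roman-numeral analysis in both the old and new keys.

B♭ — VI in D minor, I in B♭ major

Chords diatonic to D minor: Dm, Edim, Faug, Gm, A, B♭, C♯dim.
Reading the progression, the first chord not in that set is F, so the modulation leaves D minor there.
The chord immediately before F is B♭, which is diatonic to both keys: VI in D minor and I in B♭ major.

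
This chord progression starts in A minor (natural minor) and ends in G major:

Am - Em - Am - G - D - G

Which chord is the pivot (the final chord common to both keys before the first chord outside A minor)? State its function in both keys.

Chords diatonic to A minor: Am, Bdim, C, Dm, Em, F, G.
Reading the progression, the first chord not in that set is D, so the modulation leaves A minor there.
The chord immediately before D is G, which is diatonic to both keys: VII in A minor and I in G major.

G — VII in A minor, I in G major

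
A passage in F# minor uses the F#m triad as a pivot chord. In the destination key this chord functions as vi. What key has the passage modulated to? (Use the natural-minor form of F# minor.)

The numeral vi denotes a minor triad on scale degree 6. With F# on degree 6, the tonic of the new key is A.
Degree 6 carries a minor triad in major keys, so the destination is A major.
Check: the diatonic triads of A major are A (I), Bm (ii), C#m (iii), D (IV), E (V), F#m (vi), G#dim (vii°) — F#m is indeed vi.

A major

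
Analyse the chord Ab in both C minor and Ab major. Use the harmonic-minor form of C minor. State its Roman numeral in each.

The scale of C minor (harmonic minor) is C D Eb F G Ab B; Ab is degree 6, and the triad built there (Ab-C-Eb) is major, so it is VI.
The scale of Ab major is Ab Bb C Db Eb F G; Ab is degree 1, and the triad built there (Ab-C-Eb) is major, so it is I.

VI in C minor; I in Ab major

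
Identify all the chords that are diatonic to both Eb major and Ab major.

Eb, Fm, Ab, Cm

Triads in Eb major: Eb (I), Fm (ii), Gm (iii), Ab (IV), Bb (V), Cm (vi), Ddim (vii°).
Triads in Ab major: Ab (I), Bbm (ii), Cm (iii), Db (IV), Eb (V), Fm (vi), Gdim (vii°).
Shared triads with their functions: Eb (I in Eb major, V in Ab major); Fm (ii in Eb major, vi in Ab major); Ab (IV in Eb major, I in Ab major); Cm (vi in Eb major, iii in Ab major).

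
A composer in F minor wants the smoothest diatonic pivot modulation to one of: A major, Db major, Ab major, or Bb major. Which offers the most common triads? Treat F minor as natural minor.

Triads of F minor (natural minor): Fm (i), Gdim (ii°), Ab (III), Bbm (iv), Cm (v), Db (VI), Eb (VII).
A major shares 0: none.
Db major shares 4: Fm, Ab, Bbm, Db.
Ab major shares 7: Fm, Gdim, Ab, Bbm, Cm, Db, Eb.
Bb major shares 2: Cm, Eb.
The most common triads (7) are shared with Ab major.

Ab major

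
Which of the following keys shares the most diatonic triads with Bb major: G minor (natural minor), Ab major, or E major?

G minor

Triads of Bb major: Bb (I), Cm (ii), Dm (iii), Eb (IV), F (V), Gm (vi), Adim (vii°).
G minor (natural minor) shares 7: Bb, Cm, Dm, Eb, F, Gm, Adim.
Ab major shares 2: Cm, Eb.
E major shares 0: none.
The most common triads (7) are shared with G minor.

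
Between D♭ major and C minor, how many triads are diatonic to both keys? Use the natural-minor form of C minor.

2

Diatonic triads of D♭ major: D♭ major (I), E♭ minor (ii), F minor (iii), G♭ major (IV), A♭ major (V), B♭ minor (vi), C diminished (vii°).
Diatonic triads of C minor (natural minor): C minor (i), D diminished (ii°), E♭ major (III), F minor (iv), G minor (v), A♭ major (VI), B♭ major (VII).
Matching root and quality in both lists: F minor, A♭ major.
That gives 2 common triads.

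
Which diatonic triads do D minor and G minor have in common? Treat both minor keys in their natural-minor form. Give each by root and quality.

Triads in D minor (natural minor): Dm (i), Edim (ii°), F (III), Gm (iv), Am (v), Bb (VI), C (VII).
Triads in G minor (natural minor): Gm (i), Adim (ii°), Bb (III), Cm (iv), Dm (v), Eb (VI), F (VII).
Shared triads with their functions: Dm (i in D minor, v in G minor); F (III in D minor, VII in G minor); Gm (iv in D minor, i in G minor); Bb (VI in D minor, III in G minor).

Dm, F, Gm, Bb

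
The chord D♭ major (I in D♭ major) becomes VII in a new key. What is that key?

The numeral VII denotes a major triad on scale degree 7. With D♭ on degree 7, the tonic of the new key is E♭.
Degree 7 carries a major triad in natural-minor keys, so the destination is E♭ minor.
Check: the diatonic triads of E♭ minor (natural minor) are E♭m (i), Fdim (ii°), G♭ (III), A♭m (iv), B♭m (v), C♭ (VI), D♭ (VII) — D♭ major is indeed VII.

E♭ minor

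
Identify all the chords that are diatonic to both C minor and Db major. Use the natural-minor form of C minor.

Triads in C minor (natural minor): Cm (i), Ddim (ii°), Eb (III), Fm (iv), Gm (v), Ab (VI), Bb (VII).
Triads in Db major: Db (I), Ebm (ii), Fm (iii), Gb (IV), Ab (V), Bbm (vi), Cdim (vii°).
Shared triads with their functions: Fm (iv in C minor, iii in Db major); Ab (VI in C minor, V in Db major).

Fm, Ab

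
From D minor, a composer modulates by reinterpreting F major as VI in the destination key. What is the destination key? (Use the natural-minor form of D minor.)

A minor

The numeral VI denotes a major triad on scale degree 6. With F on degree 6, the tonic of the new key is A.
Degree 6 carries a major triad in minor keys, so the destination is A minor.
Check: the diatonic triads of A minor (natural minor) are Am (i), Bdim (ii°), C (III), Dm (iv), Em (v), F (VI), G (VII) — F major is indeed VI.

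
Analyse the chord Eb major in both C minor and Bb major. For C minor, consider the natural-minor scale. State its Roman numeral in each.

The scale of C minor (natural minor) is C D Eb F G Ab Bb; Eb is degree 3, and the triad built there (Eb-G-Bb) is major, so it is III.
The scale of Bb major is Bb C D Eb F G A; Eb is degree 4, and the triad built there (Eb-G-Bb) is major, so it is IV.

III in C minor; IV in Bb major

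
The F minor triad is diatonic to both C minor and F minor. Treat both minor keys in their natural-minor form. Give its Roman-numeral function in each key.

iv in C minor; i in F minor

The scale of C minor (natural minor) is C D Eb F G Ab Bb; F is degree 4, and the triad built there (F-Ab-C) is minor, so it is iv.
The scale of F minor (natural minor) is F G Ab Bb C Db Eb; F is degree 1, and the triad built there (F-Ab-C) is minor, so it is i.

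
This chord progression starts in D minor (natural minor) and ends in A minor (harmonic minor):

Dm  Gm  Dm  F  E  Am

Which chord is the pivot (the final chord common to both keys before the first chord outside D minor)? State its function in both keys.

Chords diatonic to D minor: Dm, Edim, F, Gm, Am, Bb, C.
Reading the progression, the first chord not in that set is E, so the modulation leaves D minor there.
The chord immediately before E is F, which is diatonic to both keys: III in D minor and VI in A minor.

F — III in D minor, VI in A minor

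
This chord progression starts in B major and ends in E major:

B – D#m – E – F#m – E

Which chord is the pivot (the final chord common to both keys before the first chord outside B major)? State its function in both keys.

E — IV in B major, I in E major

Chords diatonic to B major: B, C#m, D#m, E, F#, G#m, A#dim.
Reading the progression, the first chord not in that set is F#m, so the modulation leaves B major there.
The chord immediately before F#m is E, which is diatonic to both keys: IV in B major and I in E major.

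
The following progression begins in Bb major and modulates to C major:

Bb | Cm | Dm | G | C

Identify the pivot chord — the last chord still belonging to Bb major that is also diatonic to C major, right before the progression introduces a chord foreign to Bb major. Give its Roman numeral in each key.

Chords diatonic to Bb major: Bb, Cm, Dm, Eb, F, Gm, Adim.
Reading the progression, the first chord not in that set is G, so the modulation leaves Bb major there.
The chord immediately before G is Dm, which is diatonic to both keys: iii in Bb major and ii in C major.

Dm — iii in Bb major, ii in C major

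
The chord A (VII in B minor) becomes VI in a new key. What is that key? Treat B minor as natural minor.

The numeral VI denotes a major triad on scale degree 6. With A on degree 6, the tonic of the new key is C#.
Degree 6 carries a major triad in minor keys, so the destination is C# minor.
Check: the diatonic triads of C# minor (natural minor) are C#m (i), D#dim (ii°), E (III), F#m (iv), G#m (v), A (VI), B (VII) — A is indeed VI.

C# minor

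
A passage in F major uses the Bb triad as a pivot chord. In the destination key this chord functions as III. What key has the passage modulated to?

G minor

The numeral III denotes a major triad on scale degree 3. With Bb on degree 3, the tonic of the new key is G.
Degree 3 carries a major triad in natural-minor keys, so the destination is G minor.
Check: the diatonic triads of G minor (natural minor) are Gm (i), Adim (ii°), Bb (III), Cm (iv), Dm (v), Eb (VI), F (VII) — Bb is indeed III.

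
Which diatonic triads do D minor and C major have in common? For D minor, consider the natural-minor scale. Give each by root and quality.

Triads in D minor (natural minor): Dm (i), Edim (ii°), F (III), Gm (iv), Am (v), Bb (VI), C (VII).
Triads in C major: C (I), Dm (ii), Em (iii), F (IV), G (V), Am (vi), Bdim (vii°).
Shared triads with their functions: Dm (i in D minor, ii in C major); F (III in D minor, IV in C major); Am (v in D minor, vi in C major); C (VII in D minor, I in C major).

Dm, F, Am, C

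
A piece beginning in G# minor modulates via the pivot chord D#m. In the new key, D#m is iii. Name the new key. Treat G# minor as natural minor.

The numeral iii denotes a minor triad on scale degree 3. With D# on degree 3, the tonic of the new key is B.
Degree 3 carries a minor triad in major keys, so the destination is B major.
Check: the diatonic triads of B major are B (I), C#m (ii), D#m (iii), E (IV), F# (V), G#m (vi), A#dim (vii°) — D#m is indeed iii.

B major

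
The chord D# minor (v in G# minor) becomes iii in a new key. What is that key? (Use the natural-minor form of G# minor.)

B major

The numeral iii denotes a minor triad on scale degree 3. With D# on degree 3, the tonic of the new key is B.
Degree 3 carries a minor triad in major keys, so the destination is B major.
Check: the diatonic triads of B major are B (I), C#m (ii), D#m (iii), E (IV), F# (V), G#m (vi), A#dim (vii°) — D# minor is indeed iii.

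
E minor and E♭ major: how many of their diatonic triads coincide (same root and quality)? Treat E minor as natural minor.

0

Diatonic triads of E minor (natural minor): E minor (i), F♯ diminished (ii°), G major (III), A minor (iv), B minor (v), C major (VI), D major (VII).
Diatonic triads of E♭ major: E♭ major (I), F minor (ii), G minor (iii), A♭ major (IV), B♭ major (V), C minor (vi), D diminished (vii°).
No triad has the same root and quality in both keys.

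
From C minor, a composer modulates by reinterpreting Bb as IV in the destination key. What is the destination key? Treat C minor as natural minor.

The numeral IV denotes a major triad on scale degree 4. With Bb on degree 4, the tonic of the new key is F.
Degree 4 carries a major triad in major keys, so the destination is F major.
Check: the diatonic triads of F major are F (I), Gm (ii), Am (iii), Bb (IV), C (V), Dm (vi), Edim (vii°) — Bb is indeed IV.

F major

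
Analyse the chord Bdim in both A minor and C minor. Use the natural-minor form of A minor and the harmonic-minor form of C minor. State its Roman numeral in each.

ii° in A minor; vii° in C minor

The scale of A minor (natural minor) is A B C D E F G; B is degree 2, and the triad built there (B-D-F) is diminished, so it is ii°.
The scale of C minor (harmonic minor) is C D Eb F G Ab B; B is degree 7, and the triad built there (B-D-F) is diminished, so it is vii°.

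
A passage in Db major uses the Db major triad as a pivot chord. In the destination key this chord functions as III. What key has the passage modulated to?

The numeral III denotes a major triad on scale degree 3. With Db on degree 3, the tonic of the new key is Bb.
Degree 3 carries a major triad in natural-minor keys, so the destination is Bb minor.
Check: the diatonic triads of Bb minor (natural minor) are Bbm (i), Cdim (ii°), Db (III), Ebm (iv), Fm (v), Gb (VI), Ab (VII) — Db major is indeed III.

Bb minor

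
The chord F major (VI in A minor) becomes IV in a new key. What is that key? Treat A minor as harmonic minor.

C major

The numeral IV denotes a major triad on scale degree 4. With F on degree 4, the tonic of the new key is C.
Degree 4 carries a major triad in major keys, so the destination is C major.
Check: the diatonic triads of C major are C (I), Dm (ii), Em (iii), F (IV), G (V), Am (vi), Bdim (vii°) — F major is indeed IV.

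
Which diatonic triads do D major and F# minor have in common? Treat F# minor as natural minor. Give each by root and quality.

Triads in D major: D major (I), E minor (ii), F# minor (iii), G major (IV), A major (V), B minor (vi), C# diminished (vii°).
Triads in F# minor (natural minor): F# minor (i), G# diminished (ii°), A major (III), B minor (iv), C# minor (v), D major (VI), E major (VII).
Shared triads with their functions: D major (I in D major, VI in F# minor); F# minor (iii in D major, i in F# minor); A major (V in D major, III in F# minor); B minor (vi in D major, iv in F# minor).

D, F#m, A, Bm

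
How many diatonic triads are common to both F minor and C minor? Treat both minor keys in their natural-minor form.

4

Diatonic triads of F minor (natural minor): Fm (i), Gdim (ii°), Ab (III), Bbm (iv), Cm (v), Db (VI), Eb (VII).
Diatonic triads of C minor (natural minor): Cm (i), Ddim (ii°), Eb (III), Fm (iv), Gm (v), Ab (VI), Bb (VII).
Matching root and quality in both lists: Fm, Ab, Cm, Eb.
That gives 4 common triads.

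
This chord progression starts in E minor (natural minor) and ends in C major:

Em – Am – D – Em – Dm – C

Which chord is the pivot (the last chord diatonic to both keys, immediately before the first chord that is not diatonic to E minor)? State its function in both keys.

Chords diatonic to E minor: Em, F#dim, G, Am, Bm, C, D.
Reading the progression, the first chord not in that set is Dm, so the modulation leaves E minor there.
The chord immediately before Dm is Em, which is diatonic to both keys: i in E minor and iii in C major.

Em — i in E minor, iii in C major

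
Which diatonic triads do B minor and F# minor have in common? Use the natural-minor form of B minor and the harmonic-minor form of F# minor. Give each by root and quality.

Triads in B minor (natural minor): Bm (i), C#dim (ii°), D (III), Em (iv), F#m (v), G (VI), A (VII).
Triads in F# minor (harmonic minor): F#m (i), G#dim (ii°), Aaug (III+), Bm (iv), C# (V), D (VI), E#dim (vii°).
Shared triads with their functions: Bm (i in B minor, iv in F# minor); D (III in B minor, VI in F# minor); F#m (v in B minor, i in F# minor).

Bm, D, F#m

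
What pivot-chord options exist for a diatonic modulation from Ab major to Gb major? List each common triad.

Bbm, Db

Triads in Ab major: Ab (I), Bbm (ii), Cm (iii), Db (IV), Eb (V), Fm (vi), Gdim (vii°).
Triads in Gb major: Gb (I), Abm (ii), Bbm (iii), Cb (IV), Db (V), Ebm (vi), Fdim (vii°).
Shared triads with their functions: Bbm (ii in Ab major, iii in Gb major); Db (IV in Ab major, V in Gb major).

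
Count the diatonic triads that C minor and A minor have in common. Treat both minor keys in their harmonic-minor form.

1

Diatonic triads of C minor (harmonic minor): Cm (i), Ddim (ii°), E♭aug (III+), Fm (iv), G (V), A♭ (VI), Bdim (vii°).
Diatonic triads of A minor (harmonic minor): Am (i), Bdim (ii°), Caug (III+), Dm (iv), E (V), F (VI), G♯dim (vii°).
Matching root and quality in both lists: Bdim.
That gives 1 common triad.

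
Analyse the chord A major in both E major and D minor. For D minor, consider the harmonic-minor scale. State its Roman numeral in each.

The scale of E major is E F# G# A B C# D#; A is degree 4, and the triad built there (A-C#-E) is major, so it is IV.
The scale of D minor (harmonic minor) is D E F G A Bb C#; A is degree 5, and the triad built there (A-C#-E) is major, so it is V.

IV in E major; V in D minor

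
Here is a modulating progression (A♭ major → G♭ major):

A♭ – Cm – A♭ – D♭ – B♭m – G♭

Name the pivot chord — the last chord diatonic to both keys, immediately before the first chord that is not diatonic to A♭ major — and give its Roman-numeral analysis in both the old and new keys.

Chords diatonic to A♭ major: A♭, B♭m, Cm, D♭, E♭, Fm, Gdim.
Reading the progression, the first chord not in that set is G♭, so the modulation leaves A♭ major there.
The chord immediately before G♭ is B♭m, which is diatonic to both keys: ii in A♭ major and iii in G♭ major.

B♭m — ii in A♭ major, iii in G♭ major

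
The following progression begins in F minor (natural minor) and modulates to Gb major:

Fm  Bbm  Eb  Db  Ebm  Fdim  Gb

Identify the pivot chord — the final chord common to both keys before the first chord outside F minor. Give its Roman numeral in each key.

Chords diatonic to F minor: Fm, Gdim, Ab, Bbm, Cm, Db, Eb.
Reading the progression, the first chord not in that set is Ebm, so the modulation leaves F minor there.
The chord immediately before Ebm is Db, which is diatonic to both keys: VI in F minor and V in Gb major.

Db — VI in F minor, V in Gb major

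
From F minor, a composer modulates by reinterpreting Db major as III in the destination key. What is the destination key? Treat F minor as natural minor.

The numeral III denotes a major triad on scale degree 3. With Db on degree 3, the tonic of the new key is Bb.
Degree 3 carries a major triad in natural-minor keys, so the destination is Bb minor.
Check: the diatonic triads of Bb minor (natural minor) are Bbm (i), Cdim (ii°), Db (III), Ebm (iv), Fm (v), Gb (VI), Ab (VII) — Db major is indeed III.

Bb minor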